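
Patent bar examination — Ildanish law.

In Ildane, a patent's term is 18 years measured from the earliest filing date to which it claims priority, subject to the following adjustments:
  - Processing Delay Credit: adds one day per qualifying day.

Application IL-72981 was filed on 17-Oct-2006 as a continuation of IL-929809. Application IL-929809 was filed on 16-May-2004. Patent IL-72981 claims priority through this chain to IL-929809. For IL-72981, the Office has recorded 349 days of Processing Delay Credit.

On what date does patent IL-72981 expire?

Earliest priority filing: 16 May 2004.
Base term: 16 May 2004 + 18 years → 16 May 2022.
Processing Delay Credit: +349 days → 30 April 2023.

April 30, 2023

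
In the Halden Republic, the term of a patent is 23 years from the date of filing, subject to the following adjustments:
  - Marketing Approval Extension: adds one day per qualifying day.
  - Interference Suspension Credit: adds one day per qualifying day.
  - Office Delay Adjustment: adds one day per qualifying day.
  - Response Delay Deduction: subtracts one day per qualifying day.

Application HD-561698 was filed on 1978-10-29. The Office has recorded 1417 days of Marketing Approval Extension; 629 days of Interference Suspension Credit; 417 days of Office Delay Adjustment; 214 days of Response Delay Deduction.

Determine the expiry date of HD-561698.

Base term: filing date + 23 years → 29 October 2001.
Marketing Approval Extension: +1417 days → 15 September 2005.
Interference Suspension Credit: +629 days → 6 June 2007.
Office Delay Adjustment: +417 days → 27 July 2008.
Response Delay Deduction: −214 days → 26 December 2007.

December 26, 2007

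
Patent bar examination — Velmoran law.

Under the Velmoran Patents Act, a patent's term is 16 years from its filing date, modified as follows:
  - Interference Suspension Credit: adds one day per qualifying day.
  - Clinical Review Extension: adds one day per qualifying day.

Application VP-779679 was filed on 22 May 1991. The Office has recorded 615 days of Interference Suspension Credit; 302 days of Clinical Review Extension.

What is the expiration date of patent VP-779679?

Base term: filing date + 16 years → 22 May 2007.
Interference Suspension Credit: +615 days → 26 January 2009.
Clinical Review Extension: +302 days → 24 November 2009.

2009-11-24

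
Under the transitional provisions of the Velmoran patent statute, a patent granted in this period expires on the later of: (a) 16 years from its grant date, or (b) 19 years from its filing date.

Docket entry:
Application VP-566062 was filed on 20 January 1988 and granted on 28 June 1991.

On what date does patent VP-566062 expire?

(a) grant + 16 years → 28 June 2007.
(b) filing + 19 years → 20 January 2007.
Later of the two: 28 June 2007.

June 28, 2007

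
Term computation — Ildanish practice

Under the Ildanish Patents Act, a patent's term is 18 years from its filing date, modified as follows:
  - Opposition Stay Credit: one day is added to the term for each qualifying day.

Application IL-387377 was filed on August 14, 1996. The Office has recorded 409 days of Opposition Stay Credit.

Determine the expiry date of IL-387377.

Base term: filing date + 18 years → 14 August 2014.
Opposition Stay Credit: +409 days → 27 September 2015.

September 27, 2015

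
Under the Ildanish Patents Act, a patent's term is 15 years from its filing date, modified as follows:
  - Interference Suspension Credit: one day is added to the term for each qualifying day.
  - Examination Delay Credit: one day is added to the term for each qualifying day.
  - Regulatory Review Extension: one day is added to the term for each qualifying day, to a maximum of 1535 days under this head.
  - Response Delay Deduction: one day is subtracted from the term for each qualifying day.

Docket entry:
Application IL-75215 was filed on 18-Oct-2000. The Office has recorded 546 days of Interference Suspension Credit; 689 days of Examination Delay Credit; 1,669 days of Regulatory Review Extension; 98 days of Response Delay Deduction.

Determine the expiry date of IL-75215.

Base term: filing date + 15 years → 18 October 2015.
Interference Suspension Credit: +546 days → 16 April 2017.
Examination Delay Credit: +689 days → 6 March 2019.
Regulatory Review Extension: 1669 days claimed exceeds the 1535-day cap, so +1535 days → 19 May 2023.
Response Delay Deduction: −98 days → 10 February 2023.

February 10, 2023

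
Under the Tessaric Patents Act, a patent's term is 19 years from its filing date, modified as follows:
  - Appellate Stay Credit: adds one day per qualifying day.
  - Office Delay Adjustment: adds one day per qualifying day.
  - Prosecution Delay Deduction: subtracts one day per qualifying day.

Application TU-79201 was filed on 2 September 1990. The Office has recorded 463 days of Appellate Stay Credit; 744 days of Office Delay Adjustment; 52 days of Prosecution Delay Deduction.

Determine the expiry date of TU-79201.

Base term: filing date + 19 years → 2 September 2009.
Appellate Stay Credit: +463 days → 9 December 2010.
Office Delay Adjustment: +744 days → 22 December 2012.
Prosecution Delay Deduction: −52 days → 31 October 2012.

2012-10-31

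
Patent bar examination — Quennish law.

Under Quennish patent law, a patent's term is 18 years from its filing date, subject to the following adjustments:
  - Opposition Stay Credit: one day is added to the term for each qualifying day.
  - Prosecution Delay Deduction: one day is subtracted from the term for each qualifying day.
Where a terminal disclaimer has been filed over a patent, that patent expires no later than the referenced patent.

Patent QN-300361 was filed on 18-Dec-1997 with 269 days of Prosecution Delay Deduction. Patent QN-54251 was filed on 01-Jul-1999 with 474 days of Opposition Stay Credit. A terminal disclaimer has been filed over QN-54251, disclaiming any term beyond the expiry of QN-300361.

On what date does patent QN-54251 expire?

March 24, 2015

Natural term of QN-54251:
  Base: filing + 18 years → 1 July 2017.
  Opposition Stay Credit: +474 days → 18 October 2018.
Expiry of referenced patent QN-300361:
  Base: filing + 18 years → 18 December 2015.
  Prosecution Delay Deduction: −269 days → 24 March 2015.
Terminal disclaimer: QN-54251 expires on the earlier of 18 October 2018 and 24 March 2015.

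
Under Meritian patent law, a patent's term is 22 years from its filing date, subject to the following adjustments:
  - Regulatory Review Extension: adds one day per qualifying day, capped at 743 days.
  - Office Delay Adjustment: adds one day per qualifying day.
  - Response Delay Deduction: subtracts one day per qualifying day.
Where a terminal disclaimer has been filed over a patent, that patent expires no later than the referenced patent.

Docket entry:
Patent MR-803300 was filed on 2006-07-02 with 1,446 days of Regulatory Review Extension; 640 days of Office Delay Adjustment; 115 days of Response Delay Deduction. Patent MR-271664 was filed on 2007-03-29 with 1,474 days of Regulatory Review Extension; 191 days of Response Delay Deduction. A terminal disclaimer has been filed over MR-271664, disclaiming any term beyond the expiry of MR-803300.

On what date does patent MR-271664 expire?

2030-10-02

Natural term of MR-271664:
  Base: filing + 22 years → 29 March 2029.
  Regulatory Review Extension: 1474 days claimed exceeds the 743-day cap, so +743 days → 11 April 2031.
  Response Delay Deduction: −191 days → 2 October 2030.
Expiry of referenced patent MR-803300:
  Base: filing + 22 years → 2 July 2028.
  Regulatory Review Extension: 1446 days claimed exceeds the 743-day cap, so +743 days → 15 July 2030.
  Office Delay Adjustment: +640 days → 15 April 2032.
  Response Delay Deduction: −115 days → 22 December 2031.
Terminal disclaimer: MR-271664 expires on the earlier of 2 October 2030 and 22 December 2031.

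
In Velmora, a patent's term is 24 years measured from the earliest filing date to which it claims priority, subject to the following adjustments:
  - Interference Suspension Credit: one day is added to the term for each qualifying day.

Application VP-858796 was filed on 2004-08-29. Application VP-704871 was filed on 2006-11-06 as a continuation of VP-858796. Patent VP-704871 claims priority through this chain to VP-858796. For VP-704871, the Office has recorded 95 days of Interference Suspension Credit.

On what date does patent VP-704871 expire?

2028-12-02

Earliest priority filing: 29 August 2004.
Base term: 29 August 2004 + 24 years → 29 August 2028.
Interference Suspension Credit: +95 days → 2 December 2028.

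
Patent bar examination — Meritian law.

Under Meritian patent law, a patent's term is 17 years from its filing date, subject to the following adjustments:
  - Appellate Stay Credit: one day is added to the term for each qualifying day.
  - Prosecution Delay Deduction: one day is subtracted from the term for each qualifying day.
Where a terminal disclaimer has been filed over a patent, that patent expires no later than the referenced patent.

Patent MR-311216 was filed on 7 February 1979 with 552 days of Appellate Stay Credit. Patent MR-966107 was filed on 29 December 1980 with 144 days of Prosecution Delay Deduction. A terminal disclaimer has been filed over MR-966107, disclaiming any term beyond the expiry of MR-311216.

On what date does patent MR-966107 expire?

Natural term of MR-966107:
  Base: filing + 17 years → 29 December 1997.
  Prosecution Delay Deduction: −144 days → 7 August 1997.
Expiry of referenced patent MR-311216:
  Base: filing + 17 years → 7 February 1996.
  Appellate Stay Credit: +552 days → 12 August 1997.
Terminal disclaimer: MR-966107 expires on the earlier of 7 August 1997 and 12 August 1997.

1997-08-07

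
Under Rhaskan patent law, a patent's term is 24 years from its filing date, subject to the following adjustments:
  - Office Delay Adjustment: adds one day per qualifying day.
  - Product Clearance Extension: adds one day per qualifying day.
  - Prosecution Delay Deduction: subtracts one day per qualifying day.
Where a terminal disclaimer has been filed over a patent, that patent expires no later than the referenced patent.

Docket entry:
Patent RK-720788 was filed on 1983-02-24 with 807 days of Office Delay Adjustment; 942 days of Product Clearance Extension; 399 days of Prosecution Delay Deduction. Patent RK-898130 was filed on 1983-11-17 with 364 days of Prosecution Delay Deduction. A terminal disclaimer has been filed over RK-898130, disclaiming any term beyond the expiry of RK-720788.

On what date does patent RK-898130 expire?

Natural term of RK-898130:
  Base: filing + 24 years → 17 November 2007.
  Prosecution Delay Deduction: −364 days → 18 November 2006.
Expiry of referenced patent RK-720788:
  Base: filing + 24 years → 24 February 2007.
  Office Delay Adjustment: +807 days → 11 May 2009.
  Product Clearance Extension: +942 days → 9 December 2011.
  Prosecution Delay Deduction: −399 days → 5 November 2010.
Terminal disclaimer: RK-898130 expires on the earlier of 18 November 2006 and 5 November 2010.

2006-11-18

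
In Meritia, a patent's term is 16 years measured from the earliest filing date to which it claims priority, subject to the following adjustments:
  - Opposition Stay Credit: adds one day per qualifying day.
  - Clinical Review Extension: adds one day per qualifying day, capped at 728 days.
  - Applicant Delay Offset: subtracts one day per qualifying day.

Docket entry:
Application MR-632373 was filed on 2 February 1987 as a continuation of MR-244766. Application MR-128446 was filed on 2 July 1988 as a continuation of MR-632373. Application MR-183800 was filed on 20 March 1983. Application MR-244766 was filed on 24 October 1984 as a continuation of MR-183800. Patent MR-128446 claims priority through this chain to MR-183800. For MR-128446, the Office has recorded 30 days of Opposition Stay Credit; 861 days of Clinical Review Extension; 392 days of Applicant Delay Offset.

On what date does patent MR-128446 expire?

2000-03-20

Earliest priority filing: 20 March 1983.
Base term: 20 March 1983 + 16 years → 20 March 1999.
Opposition Stay Credit: +30 days → 19 April 1999.
Clinical Review Extension: 861 days claimed exceeds the 728-day cap, so +728 days → 16 April 2001.
Applicant Delay Offset: −392 days → 20 March 2000.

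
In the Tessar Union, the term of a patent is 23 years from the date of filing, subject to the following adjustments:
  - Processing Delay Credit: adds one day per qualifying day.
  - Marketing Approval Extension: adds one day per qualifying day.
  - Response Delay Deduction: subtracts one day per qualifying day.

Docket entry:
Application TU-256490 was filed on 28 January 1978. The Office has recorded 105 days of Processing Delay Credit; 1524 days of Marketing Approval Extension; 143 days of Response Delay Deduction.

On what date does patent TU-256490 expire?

2005-02-22

Base term: filing date + 23 years → 28 January 2001.
Processing Delay Credit: +105 days → 13 May 2001.
Marketing Approval Extension: +1524 days → 15 July 2005.
Response Delay Deduction: −143 days → 22 February 2005.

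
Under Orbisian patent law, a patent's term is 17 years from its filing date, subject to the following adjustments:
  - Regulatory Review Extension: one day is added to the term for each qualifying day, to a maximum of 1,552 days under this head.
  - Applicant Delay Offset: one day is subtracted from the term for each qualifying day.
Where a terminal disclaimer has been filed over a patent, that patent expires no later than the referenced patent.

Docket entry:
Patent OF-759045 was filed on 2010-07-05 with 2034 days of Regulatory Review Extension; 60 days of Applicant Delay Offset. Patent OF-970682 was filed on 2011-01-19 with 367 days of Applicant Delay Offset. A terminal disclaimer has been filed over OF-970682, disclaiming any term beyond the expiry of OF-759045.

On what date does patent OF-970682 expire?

2027-01-17

Natural term of OF-970682:
  Base: filing + 17 years → 19 January 2028.
  Applicant Delay Offset: −367 days → 17 January 2027.
Expiry of referenced patent OF-759045:
  Base: filing + 17 years → 5 July 2027.
  Regulatory Review Extension: 2034 days claimed exceeds the 1552-day cap, so +1552 days → 4 October 2031.
  Applicant Delay Offset: −60 days → 5 August 2031.
Terminal disclaimer: OF-970682 expires on the earlier of 17 January 2027 and 5 August 2031.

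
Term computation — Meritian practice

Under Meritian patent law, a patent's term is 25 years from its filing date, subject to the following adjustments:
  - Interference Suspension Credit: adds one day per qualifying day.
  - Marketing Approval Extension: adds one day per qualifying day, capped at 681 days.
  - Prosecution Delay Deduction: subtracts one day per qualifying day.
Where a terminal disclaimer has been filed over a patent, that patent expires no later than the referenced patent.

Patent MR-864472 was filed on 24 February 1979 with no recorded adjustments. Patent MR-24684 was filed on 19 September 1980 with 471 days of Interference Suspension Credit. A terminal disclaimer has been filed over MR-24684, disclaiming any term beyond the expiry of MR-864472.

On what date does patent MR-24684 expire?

February 24, 2004

Natural term of MR-24684:
  Base: filing + 25 years → 19 September 2005.
  Interference Suspension Credit: +471 days → 3 January 2007.
Expiry of referenced patent MR-864472:
  Base: filing + 25 years → 24 February 2004.
Terminal disclaimer: MR-24684 expires on the earlier of 3 January 2007 and 24 February 2004.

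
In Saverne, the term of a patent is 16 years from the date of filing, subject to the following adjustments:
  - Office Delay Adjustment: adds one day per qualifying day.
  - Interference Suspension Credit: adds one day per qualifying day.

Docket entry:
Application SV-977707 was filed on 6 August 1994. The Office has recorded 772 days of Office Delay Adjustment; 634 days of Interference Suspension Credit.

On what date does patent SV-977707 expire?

Base term: filing date + 16 years → 6 August 2010.
Office Delay Adjustment: +772 days → 16 September 2012.
Interference Suspension Credit: +634 days → 12 June 2014.

2014-06-12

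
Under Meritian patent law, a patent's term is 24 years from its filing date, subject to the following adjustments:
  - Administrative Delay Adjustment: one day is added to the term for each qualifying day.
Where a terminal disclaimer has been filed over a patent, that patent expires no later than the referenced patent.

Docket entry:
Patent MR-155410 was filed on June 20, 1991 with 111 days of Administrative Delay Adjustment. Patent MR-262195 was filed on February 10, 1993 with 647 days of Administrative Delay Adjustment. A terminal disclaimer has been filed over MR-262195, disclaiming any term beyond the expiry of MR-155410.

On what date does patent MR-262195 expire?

October 9, 2015

Natural term of MR-262195:
  Base: filing + 24 years → 10 February 2017.
  Administrative Delay Adjustment: +647 days → 19 November 2018.
Expiry of referenced patent MR-155410:
  Base: filing + 24 years → 20 June 2015.
  Administrative Delay Adjustment: +111 days → 9 October 2015.
Terminal disclaimer: MR-262195 expires on the earlier of 19 November 2018 and 9 October 2015.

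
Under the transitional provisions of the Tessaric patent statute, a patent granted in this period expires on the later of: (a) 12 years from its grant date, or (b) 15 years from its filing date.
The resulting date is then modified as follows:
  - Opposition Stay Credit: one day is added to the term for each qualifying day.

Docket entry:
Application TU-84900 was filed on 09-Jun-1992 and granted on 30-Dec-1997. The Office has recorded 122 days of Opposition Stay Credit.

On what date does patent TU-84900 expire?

(a) grant + 12 years → 30 December 2009.
(b) filing + 15 years → 9 June 2007.
Later of the two: 30 December 2009.
Opposition Stay Credit: +122 days → 1 May 2010.

2010-05-01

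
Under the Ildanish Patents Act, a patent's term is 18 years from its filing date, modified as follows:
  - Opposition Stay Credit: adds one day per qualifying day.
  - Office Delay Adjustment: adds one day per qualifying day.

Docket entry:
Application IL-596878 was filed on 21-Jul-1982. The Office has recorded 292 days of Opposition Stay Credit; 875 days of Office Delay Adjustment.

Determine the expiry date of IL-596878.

Base term: filing date + 18 years → 21 July 2000.
Opposition Stay Credit: +292 days → 9 May 2001.
Office Delay Adjustment: +875 days → 1 October 2003.

October 1, 2003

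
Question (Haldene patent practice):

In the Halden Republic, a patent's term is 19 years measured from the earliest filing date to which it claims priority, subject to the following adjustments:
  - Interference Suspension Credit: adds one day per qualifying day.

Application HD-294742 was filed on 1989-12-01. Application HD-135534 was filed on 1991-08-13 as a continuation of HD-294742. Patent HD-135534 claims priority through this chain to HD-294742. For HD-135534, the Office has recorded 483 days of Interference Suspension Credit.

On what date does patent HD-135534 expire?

Earliest priority filing: 1 December 1989.
Base term: 1 December 1989 + 19 years → 1 December 2008.
Interference Suspension Credit: +483 days → 29 March 2010.

2010-03-29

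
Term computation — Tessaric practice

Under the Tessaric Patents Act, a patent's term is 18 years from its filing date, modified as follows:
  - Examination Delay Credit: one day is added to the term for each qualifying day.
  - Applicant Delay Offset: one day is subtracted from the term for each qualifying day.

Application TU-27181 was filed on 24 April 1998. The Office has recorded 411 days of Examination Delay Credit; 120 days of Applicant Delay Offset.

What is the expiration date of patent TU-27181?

Base term: filing date + 18 years → 24 April 2016.
Examination Delay Credit: +411 days → 9 June 2017.
Applicant Delay Offset: −120 days → 9 February 2017.

2017-02-09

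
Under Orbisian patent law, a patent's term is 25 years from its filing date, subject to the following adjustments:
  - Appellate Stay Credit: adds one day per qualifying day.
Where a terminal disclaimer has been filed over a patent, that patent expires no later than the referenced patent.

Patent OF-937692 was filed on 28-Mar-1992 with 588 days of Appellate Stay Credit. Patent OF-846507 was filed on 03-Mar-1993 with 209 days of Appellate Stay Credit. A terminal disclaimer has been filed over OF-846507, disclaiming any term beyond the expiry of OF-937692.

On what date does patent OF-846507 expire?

Natural term of OF-846507:
  Base: filing + 25 years → 3 March 2018.
  Appellate Stay Credit: +209 days → 28 September 2018.
Expiry of referenced patent OF-937692:
  Base: filing + 25 years → 28 March 2017.
  Appellate Stay Credit: +588 days → 6 November 2018.
Terminal disclaimer: OF-846507 expires on the earlier of 28 September 2018 and 6 November 2018.

2018-09-28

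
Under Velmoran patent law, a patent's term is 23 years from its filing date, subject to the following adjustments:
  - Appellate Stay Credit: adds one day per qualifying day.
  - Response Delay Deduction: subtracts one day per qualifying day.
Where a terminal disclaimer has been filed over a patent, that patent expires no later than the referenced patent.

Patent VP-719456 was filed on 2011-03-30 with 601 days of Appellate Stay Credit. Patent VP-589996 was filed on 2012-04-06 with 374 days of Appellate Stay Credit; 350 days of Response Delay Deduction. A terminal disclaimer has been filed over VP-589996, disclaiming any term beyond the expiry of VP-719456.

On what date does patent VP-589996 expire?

Natural term of VP-589996:
  Base: filing + 23 years → 6 April 2035.
  Appellate Stay Credit: +374 days → 14 April 2036.
  Response Delay Deduction: −350 days → 30 April 2035.
Expiry of referenced patent VP-719456:
  Base: filing + 23 years → 30 March 2034.
  Appellate Stay Credit: +601 days → 21 November 2035.
Terminal disclaimer: VP-589996 expires on the earlier of 30 April 2035 and 21 November 2035.

2035-04-30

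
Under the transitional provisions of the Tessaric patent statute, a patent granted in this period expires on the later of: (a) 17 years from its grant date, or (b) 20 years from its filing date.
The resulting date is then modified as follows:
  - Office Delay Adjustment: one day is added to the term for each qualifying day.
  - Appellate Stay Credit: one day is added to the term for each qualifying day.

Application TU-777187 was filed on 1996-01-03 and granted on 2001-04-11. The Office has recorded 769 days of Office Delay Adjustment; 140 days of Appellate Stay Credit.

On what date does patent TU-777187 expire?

October 6, 2020

(a) grant + 17 years → 11 April 2018.
(b) filing + 20 years → 3 January 2016.
Later of the two: 11 April 2018.
Office Delay Adjustment: +769 days → 19 May 2020.
Appellate Stay Credit: +140 days → 6 October 2020.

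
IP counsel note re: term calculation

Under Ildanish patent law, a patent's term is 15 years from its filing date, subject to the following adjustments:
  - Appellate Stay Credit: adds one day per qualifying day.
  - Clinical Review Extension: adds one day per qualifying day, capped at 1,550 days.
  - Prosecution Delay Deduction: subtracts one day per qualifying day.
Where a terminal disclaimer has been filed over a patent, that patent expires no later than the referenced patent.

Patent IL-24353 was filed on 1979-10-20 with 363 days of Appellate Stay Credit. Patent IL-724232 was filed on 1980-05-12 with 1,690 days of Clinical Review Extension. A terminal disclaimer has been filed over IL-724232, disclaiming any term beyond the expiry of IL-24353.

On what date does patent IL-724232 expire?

1995-10-18

Natural term of IL-724232:
  Base: filing + 15 years → 12 May 1995.
  Clinical Review Extension: 1690 days claimed exceeds the 1550-day cap, so +1550 days → 9 August 1999.
Expiry of referenced patent IL-24353:
  Base: filing + 15 years → 20 October 1994.
  Appellate Stay Credit: +363 days → 18 October 1995.
Terminal disclaimer: IL-724232 expires on the earlier of 9 August 1999 and 18 October 1995.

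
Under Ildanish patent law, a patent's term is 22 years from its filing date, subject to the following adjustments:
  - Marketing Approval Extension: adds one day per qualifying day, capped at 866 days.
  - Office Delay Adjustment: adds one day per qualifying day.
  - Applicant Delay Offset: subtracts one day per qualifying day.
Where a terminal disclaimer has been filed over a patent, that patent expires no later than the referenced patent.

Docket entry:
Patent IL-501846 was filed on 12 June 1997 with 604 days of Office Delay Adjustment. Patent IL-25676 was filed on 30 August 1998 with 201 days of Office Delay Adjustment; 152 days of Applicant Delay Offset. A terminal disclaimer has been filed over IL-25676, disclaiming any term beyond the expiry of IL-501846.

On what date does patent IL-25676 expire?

October 18, 2020

Natural term of IL-25676:
  Base: filing + 22 years → 30 August 2020.
  Office Delay Adjustment: +201 days → 19 March 2021.
  Applicant Delay Offset: −152 days → 18 October 2020.
Expiry of referenced patent IL-501846:
  Base: filing + 22 years → 12 June 2019.
  Office Delay Adjustment: +604 days → 5 February 2021.
Terminal disclaimer: IL-25676 expires on the earlier of 18 October 2020 and 5 February 2021.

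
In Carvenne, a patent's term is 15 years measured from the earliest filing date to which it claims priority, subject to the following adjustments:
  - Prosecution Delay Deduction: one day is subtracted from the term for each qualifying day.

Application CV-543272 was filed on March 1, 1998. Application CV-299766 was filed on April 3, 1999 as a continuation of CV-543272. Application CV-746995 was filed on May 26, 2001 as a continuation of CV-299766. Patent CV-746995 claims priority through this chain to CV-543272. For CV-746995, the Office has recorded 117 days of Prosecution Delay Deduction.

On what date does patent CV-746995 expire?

Earliest priority filing: 1 March 1998.
Base term: 1 March 1998 + 15 years → 1 March 2013.
Prosecution Delay Deduction: −117 days → 4 November 2012.

2012-11-04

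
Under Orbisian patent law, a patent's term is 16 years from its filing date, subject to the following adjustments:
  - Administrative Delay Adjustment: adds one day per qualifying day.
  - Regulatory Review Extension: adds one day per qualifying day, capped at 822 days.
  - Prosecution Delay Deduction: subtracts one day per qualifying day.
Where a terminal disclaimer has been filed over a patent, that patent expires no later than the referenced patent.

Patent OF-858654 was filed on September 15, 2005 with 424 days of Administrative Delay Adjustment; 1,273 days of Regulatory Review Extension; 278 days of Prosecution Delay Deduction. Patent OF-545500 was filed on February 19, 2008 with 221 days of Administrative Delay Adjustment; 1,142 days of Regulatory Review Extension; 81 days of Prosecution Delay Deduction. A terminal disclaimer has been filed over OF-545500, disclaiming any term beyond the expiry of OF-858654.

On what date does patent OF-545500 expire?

Natural term of OF-545500:
  Base: filing + 16 years → 19 February 2024.
  Administrative Delay Adjustment: +221 days → 27 September 2024.
  Regulatory Review Extension: 1142 days claimed exceeds the 822-day cap, so +822 days → 28 December 2026.
  Prosecution Delay Deduction: −81 days → 8 October 2026.
Expiry of referenced patent OF-858654:
  Base: filing + 16 years → 15 September 2021.
  Administrative Delay Adjustment: +424 days → 13 November 2022.
  Regulatory Review Extension: 1273 days claimed exceeds the 822-day cap, so +822 days → 12 February 2025.
  Prosecution Delay Deduction: −278 days → 10 May 2024.
Terminal disclaimer: OF-545500 expires on the earlier of 8 October 2026 and 10 May 2024.

2024-05-10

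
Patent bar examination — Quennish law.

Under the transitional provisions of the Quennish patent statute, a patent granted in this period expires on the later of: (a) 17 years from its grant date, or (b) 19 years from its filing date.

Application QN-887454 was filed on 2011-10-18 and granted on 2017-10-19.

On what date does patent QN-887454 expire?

October 19, 2034

(a) grant + 17 years → 19 October 2034.
(b) filing + 19 years → 18 October 2030.
Later of the two: 19 October 2034.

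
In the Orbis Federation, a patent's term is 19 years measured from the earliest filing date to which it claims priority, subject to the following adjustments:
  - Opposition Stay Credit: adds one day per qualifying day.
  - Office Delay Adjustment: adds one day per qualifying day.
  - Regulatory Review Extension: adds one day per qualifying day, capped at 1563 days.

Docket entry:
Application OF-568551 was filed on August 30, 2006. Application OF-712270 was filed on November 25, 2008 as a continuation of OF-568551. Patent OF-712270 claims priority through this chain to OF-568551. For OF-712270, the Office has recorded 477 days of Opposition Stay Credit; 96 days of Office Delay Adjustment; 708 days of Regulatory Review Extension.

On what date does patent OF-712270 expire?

2029-03-03

Earliest priority filing: 30 August 2006.
Base term: 30 August 2006 + 19 years → 30 August 2025.
Opposition Stay Credit: +477 days → 20 December 2026.
Office Delay Adjustment: +96 days → 26 March 2027.
Regulatory Review Extension: 708 days (within the 1563-day cap) → +708 days → 3 March 2029.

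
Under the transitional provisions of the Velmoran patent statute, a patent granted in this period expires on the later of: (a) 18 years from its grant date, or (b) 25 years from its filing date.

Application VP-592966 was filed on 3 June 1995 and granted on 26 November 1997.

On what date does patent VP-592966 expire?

(a) grant + 18 years → 26 November 2015.
(b) filing + 25 years → 3 June 2020.
Later of the two: 3 June 2020.

2020-06-03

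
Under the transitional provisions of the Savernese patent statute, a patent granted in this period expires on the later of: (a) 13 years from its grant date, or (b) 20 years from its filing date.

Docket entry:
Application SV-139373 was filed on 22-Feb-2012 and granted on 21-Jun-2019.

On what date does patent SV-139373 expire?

2032-06-21

(a) grant + 13 years → 21 June 2032.
(b) filing + 20 years → 22 February 2032.
Later of the two: 21 June 2032.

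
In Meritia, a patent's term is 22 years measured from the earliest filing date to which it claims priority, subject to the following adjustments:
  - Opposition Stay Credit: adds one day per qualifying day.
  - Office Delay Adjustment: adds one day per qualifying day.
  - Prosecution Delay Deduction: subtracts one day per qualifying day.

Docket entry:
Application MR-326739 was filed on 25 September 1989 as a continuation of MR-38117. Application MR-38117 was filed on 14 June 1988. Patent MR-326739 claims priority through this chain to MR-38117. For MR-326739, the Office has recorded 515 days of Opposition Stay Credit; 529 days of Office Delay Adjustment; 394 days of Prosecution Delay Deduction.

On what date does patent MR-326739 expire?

Earliest priority filing: 14 June 1988.
Base term: 14 June 1988 + 22 years → 14 June 2010.
Opposition Stay Credit: +515 days → 11 November 2011.
Office Delay Adjustment: +529 days → 23 April 2013.
Prosecution Delay Deduction: −394 days → 25 March 2012.

2012-03-25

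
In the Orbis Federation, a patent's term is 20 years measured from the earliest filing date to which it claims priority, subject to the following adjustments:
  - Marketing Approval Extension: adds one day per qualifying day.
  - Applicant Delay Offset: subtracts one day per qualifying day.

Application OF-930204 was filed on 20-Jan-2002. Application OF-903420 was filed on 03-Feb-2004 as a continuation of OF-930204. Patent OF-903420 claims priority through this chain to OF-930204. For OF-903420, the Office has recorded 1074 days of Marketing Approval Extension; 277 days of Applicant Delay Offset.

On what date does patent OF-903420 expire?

Earliest priority filing: 20 January 2002.
Base term: 20 January 2002 + 20 years → 20 January 2022.
Marketing Approval Extension: +1074 days → 29 December 2024.
Applicant Delay Offset: −277 days → 27 March 2024.

2024-03-27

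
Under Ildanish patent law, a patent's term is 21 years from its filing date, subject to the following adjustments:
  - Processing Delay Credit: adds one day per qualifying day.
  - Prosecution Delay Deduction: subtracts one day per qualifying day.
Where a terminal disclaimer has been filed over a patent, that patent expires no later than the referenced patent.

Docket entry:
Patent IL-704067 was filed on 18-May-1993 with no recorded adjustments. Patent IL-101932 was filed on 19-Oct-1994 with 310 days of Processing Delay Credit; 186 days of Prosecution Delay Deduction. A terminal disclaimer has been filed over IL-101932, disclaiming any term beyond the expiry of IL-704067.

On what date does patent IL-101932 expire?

Natural term of IL-101932:
  Base: filing + 21 years → 19 October 2015.
  Processing Delay Credit: +310 days → 24 August 2016.
  Prosecution Delay Deduction: −186 days → 20 February 2016.
Expiry of referenced patent IL-704067:
  Base: filing + 21 years → 18 May 2014.
Terminal disclaimer: IL-101932 expires on the earlier of 20 February 2016 and 18 May 2014.

2014-05-18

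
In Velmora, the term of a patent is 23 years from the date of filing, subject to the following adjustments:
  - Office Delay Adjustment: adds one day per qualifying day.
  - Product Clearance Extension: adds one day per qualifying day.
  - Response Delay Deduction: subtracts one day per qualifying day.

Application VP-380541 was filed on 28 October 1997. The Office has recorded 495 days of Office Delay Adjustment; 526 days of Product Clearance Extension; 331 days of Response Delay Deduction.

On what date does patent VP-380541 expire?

2022-09-18

Base term: filing date + 23 years → 28 October 2020.
Office Delay Adjustment: +495 days → 7 March 2022.
Product Clearance Extension: +526 days → 15 August 2023.
Response Delay Deduction: −331 days → 18 September 2022.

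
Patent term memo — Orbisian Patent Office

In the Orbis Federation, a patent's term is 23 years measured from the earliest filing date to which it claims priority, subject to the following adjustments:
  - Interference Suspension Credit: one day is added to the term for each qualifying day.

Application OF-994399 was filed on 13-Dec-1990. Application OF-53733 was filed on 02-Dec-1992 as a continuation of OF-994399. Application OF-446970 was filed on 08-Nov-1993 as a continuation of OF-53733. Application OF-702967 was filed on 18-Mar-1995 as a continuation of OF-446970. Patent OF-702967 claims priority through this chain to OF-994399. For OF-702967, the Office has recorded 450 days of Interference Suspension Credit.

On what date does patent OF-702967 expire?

March 8, 2015

Earliest priority filing: 13 December 1990.
Base term: 13 December 1990 + 23 years → 13 December 2013.
Interference Suspension Credit: +450 days → 8 March 2015.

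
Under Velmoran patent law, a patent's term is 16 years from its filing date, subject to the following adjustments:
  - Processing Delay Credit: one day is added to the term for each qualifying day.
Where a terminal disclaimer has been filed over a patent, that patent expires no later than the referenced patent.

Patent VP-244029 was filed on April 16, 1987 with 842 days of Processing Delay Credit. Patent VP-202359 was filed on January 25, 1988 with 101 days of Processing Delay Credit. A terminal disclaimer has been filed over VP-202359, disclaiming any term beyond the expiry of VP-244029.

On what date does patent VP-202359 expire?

Natural term of VP-202359:
  Base: filing + 16 years → 25 January 2004.
  Processing Delay Credit: +101 days → 5 May 2004.
Expiry of referenced patent VP-244029:
  Base: filing + 16 years → 16 April 2003.
  Processing Delay Credit: +842 days → 5 August 2005.
Terminal disclaimer: VP-202359 expires on the earlier of 5 May 2004 and 5 August 2005.

2004-05-05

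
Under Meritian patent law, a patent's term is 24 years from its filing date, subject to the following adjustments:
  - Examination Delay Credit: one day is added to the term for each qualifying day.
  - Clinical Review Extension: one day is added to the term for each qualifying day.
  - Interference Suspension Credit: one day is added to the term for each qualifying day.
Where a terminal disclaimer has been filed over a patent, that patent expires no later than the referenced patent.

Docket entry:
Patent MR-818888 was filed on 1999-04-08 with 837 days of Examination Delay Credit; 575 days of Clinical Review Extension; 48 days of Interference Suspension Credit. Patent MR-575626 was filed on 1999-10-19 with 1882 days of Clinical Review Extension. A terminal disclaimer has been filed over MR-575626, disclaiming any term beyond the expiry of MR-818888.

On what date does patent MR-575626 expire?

Natural term of MR-575626:
  Base: filing + 24 years → 19 October 2023.
  Clinical Review Extension: +1882 days → 13 December 2028.
Expiry of referenced patent MR-818888:
  Base: filing + 24 years → 8 April 2023.
  Examination Delay Credit: +837 days → 23 July 2025.
  Clinical Review Extension: +575 days → 18 February 2027.
  Interference Suspension Credit: +48 days → 7 April 2027.
Terminal disclaimer: MR-575626 expires on the earlier of 13 December 2028 and 7 April 2027.

April 7, 2027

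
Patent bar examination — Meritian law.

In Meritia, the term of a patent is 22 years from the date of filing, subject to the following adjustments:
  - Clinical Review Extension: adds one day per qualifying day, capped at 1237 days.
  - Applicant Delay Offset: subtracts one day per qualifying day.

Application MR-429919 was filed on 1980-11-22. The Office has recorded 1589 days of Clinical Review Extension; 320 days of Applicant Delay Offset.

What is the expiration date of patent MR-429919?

Base term: filing date + 22 years → 22 November 2002.
Clinical Review Extension: 1589 days claimed exceeds the 1237-day cap, so +1237 days → 12 April 2006.
Applicant Delay Offset: −320 days → 27 May 2005.

2005-05-27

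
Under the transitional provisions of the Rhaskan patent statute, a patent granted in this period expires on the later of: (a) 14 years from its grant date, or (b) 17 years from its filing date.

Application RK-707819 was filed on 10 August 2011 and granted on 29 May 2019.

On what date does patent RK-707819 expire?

(a) grant + 14 years → 29 May 2033.
(b) filing + 17 years → 10 August 2028.
Later of the two: 29 May 2033.

May 29, 2033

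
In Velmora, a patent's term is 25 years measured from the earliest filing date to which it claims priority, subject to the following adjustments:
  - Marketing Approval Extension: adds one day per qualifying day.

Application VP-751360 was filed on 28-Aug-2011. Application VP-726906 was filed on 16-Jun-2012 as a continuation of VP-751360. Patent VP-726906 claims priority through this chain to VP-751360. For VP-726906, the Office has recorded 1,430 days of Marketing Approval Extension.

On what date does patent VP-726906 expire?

2040-07-28

Earliest priority filing: 28 August 2011.
Base term: 28 August 2011 + 25 years → 28 August 2036.
Marketing Approval Extension: +1430 days → 28 July 2040.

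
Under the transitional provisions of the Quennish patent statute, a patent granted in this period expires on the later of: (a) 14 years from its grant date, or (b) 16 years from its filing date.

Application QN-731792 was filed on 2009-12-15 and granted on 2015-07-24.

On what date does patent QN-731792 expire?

2029-07-24

(a) grant + 14 years → 24 July 2029.
(b) filing + 16 years → 15 December 2025.
Later of the two: 24 July 2029.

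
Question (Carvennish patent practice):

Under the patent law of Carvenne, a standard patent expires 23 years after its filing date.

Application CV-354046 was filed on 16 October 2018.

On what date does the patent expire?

October 16, 2041

Filing date + 23 years → 16 October 2041.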